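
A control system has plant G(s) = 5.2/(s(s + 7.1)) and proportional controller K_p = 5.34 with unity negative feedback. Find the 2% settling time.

T_s ≈ 1.13 s

Closed-loop characteristic equation: s² + 7.1s + 27.77 = 0, so ω_n = 5.27 rad/s and ζ = 7.1/(2·5.27) = 0.6737.
2% settling time T_s ≈ 4/(ζω_n) = 4/3.55 = 1.13 s.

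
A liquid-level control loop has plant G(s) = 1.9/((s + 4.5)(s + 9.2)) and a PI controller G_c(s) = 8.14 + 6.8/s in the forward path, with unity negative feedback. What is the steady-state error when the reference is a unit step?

0

The open loop G_c(s)G(s) has a pole at the origin (type 1), so the static position error constant is infinite and e_ss = 1/(1+∞) = 0.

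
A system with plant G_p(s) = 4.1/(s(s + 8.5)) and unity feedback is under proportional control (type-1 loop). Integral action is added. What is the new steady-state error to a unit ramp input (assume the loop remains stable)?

0

The integrator raises the loop to type 2, so K_v → ∞ and e_ss to a ramp is zero.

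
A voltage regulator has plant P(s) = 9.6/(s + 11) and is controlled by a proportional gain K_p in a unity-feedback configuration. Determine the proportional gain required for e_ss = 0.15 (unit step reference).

K_p = 6.49

The loop is type 0, so e_ss(step) = 1/(1 + K_pos) with K_pos = K_p·P(0).
P(0) = 0.8727. Require 1/(1 + K_p·0.8727) = 0.15, so 1 + 0.8727·K_p = 6.667.
K_p = (6.667 − 1)/0.8727 = 6.49.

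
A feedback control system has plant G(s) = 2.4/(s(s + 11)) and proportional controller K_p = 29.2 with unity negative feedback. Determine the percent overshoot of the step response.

6.47%

Closed-loop characteristic equation: s² + 11s + 70.08 = 0, so ω_n = 8.371 rad/s and ζ = 11/(2·8.371) = 0.657.
%OS = 100·exp(−πζ/√(1−ζ²)) = 100·exp(−π·0.657/√0.5684) = 6.47%.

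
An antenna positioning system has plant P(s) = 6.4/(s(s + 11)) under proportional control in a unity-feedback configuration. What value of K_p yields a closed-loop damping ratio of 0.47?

Closed-loop characteristic equation: s² + 11s + K_p·6.4 = 0.
So ω_n = √(6.4K_p) and 2ζω_n = 11, giving ζ = 11/(2√(6.4K_p)).
Setting ζ = 0.47: √(6.4K_p) = 11/(2·0.47) = 11.7, so K_p = 136.9/6.4 = 21.4.

K_p = 21.4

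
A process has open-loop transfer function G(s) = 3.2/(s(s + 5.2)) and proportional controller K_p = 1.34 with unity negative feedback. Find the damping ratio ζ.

ζ = 1.26

1 + K_p·G(s) = 0 gives s² + 5.2s + 4.288 = 0.
So ω_n² = 4.288 ⇒ ω_n = 2.071 rad/s, and ζ = 5.2/(2ω_n) = 1.26.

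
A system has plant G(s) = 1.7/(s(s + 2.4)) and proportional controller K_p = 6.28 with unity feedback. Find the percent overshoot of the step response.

The closed-loop denominator s² + 2.4s + 10.68 gives ω_n = √10.68 = 3.267 and ζ = 2.4/(2ω_n) = 0.3673.
%OS = 100·exp(−πζ/√(1−ζ²)) = 100·exp(−π·0.3673/√0.8651) = 28.9%.

28.9%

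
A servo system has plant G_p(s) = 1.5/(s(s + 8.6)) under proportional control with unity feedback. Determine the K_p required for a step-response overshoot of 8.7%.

From %OS = 100·exp(−πζ/√(1−ζ²)) = 8.7%, ζ = −ln(0.087)/√(π²+ln²(0.087)) = 0.6137.
Characteristic equation s² + 8.6s + 1.5K_p = 0 gives ζ = 8.6/(2√(1.5K_p)).
Setting ζ = 0.6137: √(1.5K_p) = 8.6/(2·0.6137) = 7.007, so K_p = 49.1/1.5 = 32.7.

K_p = 32.7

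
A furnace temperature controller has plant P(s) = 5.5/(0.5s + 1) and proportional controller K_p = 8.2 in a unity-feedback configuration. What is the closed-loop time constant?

Closed loop: T(s) = K_p·P/(1+K_p·P) = 45.1/(0.5s + 1 + 45.1), with pole at s = −(1 + 45.1)/0.5 = −92.2.
Closed-loop time constant τ = 1/92.2 = 0.0108 s.

τ = 0.0108 s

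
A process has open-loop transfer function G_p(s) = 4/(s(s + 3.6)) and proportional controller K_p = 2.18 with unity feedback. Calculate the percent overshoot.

The closed-loop denominator s² + 3.6s + 8.72 gives ω_n = √8.72 = 2.953 and ζ = 3.6/(2ω_n) = 0.6096.
%OS = 100·exp(−πζ/√(1−ζ²)) = 100·exp(−π·0.6096/√0.6284) = 8.93%.

8.93%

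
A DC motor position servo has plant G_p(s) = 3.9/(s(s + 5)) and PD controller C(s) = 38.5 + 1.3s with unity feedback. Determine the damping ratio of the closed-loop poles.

Forward path: (38.5 + 1.3s)·3.9/(s(s+5)). The closed-loop characteristic equation is s² + (5 + 3.9·1.3)s + 3.9·38.5 = 0.
That is s² + 10.07s + 150.2 = 0, so ω_n = 12.25 rad/s and ζ = 10.07/(2·12.25) = 0.4109.

ζ = 0.411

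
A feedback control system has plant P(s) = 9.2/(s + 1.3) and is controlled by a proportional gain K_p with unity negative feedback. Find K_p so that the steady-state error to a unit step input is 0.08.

K_p = 1.63

The loop is type 0, so e_ss(step) = 1/(1 + K_pos) with K_pos = K_p·P(0).
P(0) = 7.077. Require 1/(1 + K_p·7.077) = 0.08, so 1 + 7.077·K_p = 12.5.
K_p = (12.5 − 1)/7.077 = 1.63.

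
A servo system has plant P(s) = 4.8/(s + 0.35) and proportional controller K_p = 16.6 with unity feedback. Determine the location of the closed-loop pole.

Closed-loop transfer function: T(s) = K_p·P(s)/(1 + K_p·P(s)) = 79.68/(s + 0.35 + 79.68) = 79.68/(s + 80.03).
The closed-loop pole is at s = −80.03.

s = -80.03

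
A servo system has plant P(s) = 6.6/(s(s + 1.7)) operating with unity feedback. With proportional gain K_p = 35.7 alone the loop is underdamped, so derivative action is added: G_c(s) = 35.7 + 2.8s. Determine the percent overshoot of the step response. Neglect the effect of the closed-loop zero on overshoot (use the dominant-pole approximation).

Forward path: (35.7 + 2.8s)·6.6/(s(s+1.7)). The closed-loop characteristic equation is s² + (1.7 + 6.6·2.8)s + 6.6·35.7 = 0.
That is s² + 20.18s + 235.6 = 0, so ω_n = 15.35 rad/s and ζ = 20.18/(2·15.35) = 0.6573.
%OS = 100·exp(−πζ/√(1−ζ²)) = 6.46%.

6.46%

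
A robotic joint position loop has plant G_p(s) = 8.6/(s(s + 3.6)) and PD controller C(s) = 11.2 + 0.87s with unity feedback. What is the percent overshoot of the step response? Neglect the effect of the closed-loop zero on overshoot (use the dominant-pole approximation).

Forward path: (11.2 + 0.87s)·8.6/(s(s+3.6)). The closed-loop characteristic equation is s² + (3.6 + 8.6·0.87)s + 8.6·11.2 = 0.
That is s² + 11.08s + 96.32 = 0, so ω_n = 9.814 rad/s and ζ = 11.08/(2·9.814) = 0.5646.
%OS = 100·exp(−πζ/√(1−ζ²)) = 11.7%.

11.7%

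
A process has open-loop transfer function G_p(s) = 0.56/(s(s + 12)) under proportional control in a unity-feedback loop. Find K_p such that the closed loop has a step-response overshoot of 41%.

From %OS = 100·exp(−πζ/√(1−ζ²)) = 41%, ζ = −ln(0.41)/√(π²+ln²(0.41)) = 0.273.
Characteristic equation s² + 12s + 0.56K_p = 0 gives ζ = 12/(2√(0.56K_p)).
Setting ζ = 0.273: √(0.56K_p) = 12/(2·0.273) = 21.98, so K_p = 483/0.56 = 862.

K_p = 862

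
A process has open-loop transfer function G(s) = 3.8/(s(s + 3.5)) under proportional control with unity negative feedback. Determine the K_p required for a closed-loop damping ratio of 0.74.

K_p = 1.47

Closed-loop characteristic equation: s² + 3.5s + K_p·3.8 = 0.
So ω_n = √(3.8K_p) and 2ζω_n = 3.5, giving ζ = 3.5/(2√(3.8K_p)).
Setting ζ = 0.74: √(3.8K_p) = 3.5/(2·0.74) = 2.365, so K_p = 5.593/3.8 = 1.47.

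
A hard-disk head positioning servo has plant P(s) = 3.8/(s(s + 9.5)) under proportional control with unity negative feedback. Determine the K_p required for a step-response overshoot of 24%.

K_p = 34.7

From %OS = 100·exp(−πζ/√(1−ζ²)) = 24%, ζ = −ln(0.24)/√(π²+ln²(0.24)) = 0.4136.
Characteristic equation s² + 9.5s + 3.8K_p = 0 gives ζ = 9.5/(2√(3.8K_p)).
Setting ζ = 0.4136: √(3.8K_p) = 9.5/(2·0.4136) = 11.48, so K_p = 131.9/3.8 = 34.7.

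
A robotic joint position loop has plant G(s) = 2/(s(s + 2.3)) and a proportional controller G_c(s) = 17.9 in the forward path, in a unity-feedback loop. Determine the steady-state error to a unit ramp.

0.0642

The loop has one pole at the origin (type 1). Velocity error constant K_v = lim_{s→0} s·G_c(s)G(s) = 17.9·2/2.3 = 15.57.
Steady-state error to a unit ramp: e_ss = 1/K_v = 0.0642.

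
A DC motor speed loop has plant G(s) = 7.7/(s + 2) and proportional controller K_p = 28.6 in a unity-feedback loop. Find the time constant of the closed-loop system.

τ = 0.0045 s

Closed-loop transfer function: T(s) = K_p·G(s)/(1 + K_p·G(s)) = 220.2/(s + 2 + 220.2) = 220.2/(s + 222.2).
Time constant τ = 1/222.2 = 0.0045 s.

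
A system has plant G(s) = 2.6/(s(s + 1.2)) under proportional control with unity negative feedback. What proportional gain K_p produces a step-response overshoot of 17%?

K_p = 0.574

From %OS = 100·exp(−πζ/√(1−ζ²)) = 17%, ζ = −ln(0.17)/√(π²+ln²(0.17)) = 0.4913.
Characteristic equation s² + 1.2s + 2.6K_p = 0 gives ζ = 1.2/(2√(2.6K_p)).
Setting ζ = 0.4913: √(2.6K_p) = 1.2/(2·0.4913) = 1.221, so K_p = 1.492/2.6 = 0.574.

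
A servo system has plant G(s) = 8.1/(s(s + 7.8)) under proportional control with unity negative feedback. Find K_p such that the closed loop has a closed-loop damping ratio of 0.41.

Closed-loop characteristic equation: s² + 7.8s + K_p·8.1 = 0.
So ω_n = √(8.1K_p) and 2ζω_n = 7.8, giving ζ = 7.8/(2√(8.1K_p)).
Setting ζ = 0.41: √(8.1K_p) = 7.8/(2·0.41) = 9.512, so K_p = 90.48/8.1 = 11.2.

K_p = 11.2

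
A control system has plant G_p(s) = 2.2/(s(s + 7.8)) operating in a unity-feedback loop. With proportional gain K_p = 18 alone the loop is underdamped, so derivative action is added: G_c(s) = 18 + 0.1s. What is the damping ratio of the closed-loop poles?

ζ = 0.637

Forward path: (18 + 0.1s)·2.2/(s(s+7.8)). The closed-loop characteristic equation is s² + (7.8 + 2.2·0.1)s + 2.2·18 = 0.
That is s² + 8.02s + 39.6 = 0, so ω_n = 6.293 rad/s and ζ = 8.02/(2·6.293) = 0.6372.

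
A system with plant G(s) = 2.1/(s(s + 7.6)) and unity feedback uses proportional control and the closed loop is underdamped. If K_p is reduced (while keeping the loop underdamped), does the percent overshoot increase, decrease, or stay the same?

ζ = 7.6/(2√(2.1K_p)) rises as K_p falls; higher damping means less overshoot.

decrease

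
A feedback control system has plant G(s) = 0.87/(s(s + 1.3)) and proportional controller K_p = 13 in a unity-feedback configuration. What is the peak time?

T_p = 0.952 s

Closed-loop characteristic equation: s² + 1.3s + 11.31 = 0, so ω_n = 3.363 rad/s and ζ = 1.3/(2·3.363) = 0.1933.
Damped frequency ω_d = ω_n√(1−ζ²) = 3.3 rad/s, so peak time T_p = π/ω_d = 0.952 s.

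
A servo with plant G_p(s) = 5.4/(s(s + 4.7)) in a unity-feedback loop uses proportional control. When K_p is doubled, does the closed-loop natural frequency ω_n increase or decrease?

increase

ω_n = √(5.4·K_p), which grows with K_p.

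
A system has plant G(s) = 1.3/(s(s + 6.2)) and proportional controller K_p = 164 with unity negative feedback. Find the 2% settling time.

From 1 + K_pG(s) = 0: s² + 6.2s + 213.2 = 0 ⇒ ω_n = 14.6, ζ = 0.2123.
2% settling time T_s ≈ 4/(ζω_n) = 4/3.1 = 1.29 s.

T_s ≈ 1.29 s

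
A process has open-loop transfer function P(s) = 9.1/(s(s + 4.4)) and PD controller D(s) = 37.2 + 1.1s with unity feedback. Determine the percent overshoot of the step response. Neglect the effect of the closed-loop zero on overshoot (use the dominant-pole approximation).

26.3%

Forward path: (37.2 + 1.1s)·9.1/(s(s+4.4)). The closed-loop characteristic equation is s² + (4.4 + 9.1·1.1)s + 9.1·37.2 = 0.
That is s² + 14.41s + 338.5 = 0, so ω_n = 18.4 rad/s and ζ = 14.41/(2·18.4) = 0.3916.
%OS = 100·exp(−πζ/√(1−ζ²)) = 26.3%.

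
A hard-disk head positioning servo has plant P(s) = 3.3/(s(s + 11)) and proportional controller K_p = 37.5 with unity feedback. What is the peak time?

T_p = 0.325 s

Closed-loop characteristic equation: s² + 11s + 123.8 = 0, so ω_n = 11.12 rad/s and ζ = 11/(2·11.12) = 0.4944.
Damped frequency ω_d = ω_n√(1−ζ²) = 9.67 rad/s, so peak time T_p = π/ω_d = 0.325 s.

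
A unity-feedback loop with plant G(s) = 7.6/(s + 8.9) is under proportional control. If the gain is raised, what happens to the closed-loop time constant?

decrease

The closed-loop bandwidth 8.9+K_p·7.6 grows with K_p, so τ shrinks.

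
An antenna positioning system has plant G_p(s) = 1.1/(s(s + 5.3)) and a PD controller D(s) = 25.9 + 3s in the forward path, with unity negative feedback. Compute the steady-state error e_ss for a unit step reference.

The open loop D(s)G_p(s) has a pole at the origin (type 1), so the static position error constant is infinite and e_ss = 1/(1+∞) = 0.

0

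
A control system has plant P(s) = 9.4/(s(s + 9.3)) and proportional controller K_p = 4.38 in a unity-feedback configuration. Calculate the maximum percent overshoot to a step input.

3.67%

The closed-loop denominator s² + 9.3s + 41.17 gives ω_n = √41.17 = 6.417 and ζ = 9.3/(2ω_n) = 0.7247.
%OS = 100·exp(−πζ/√(1−ζ²)) = 100·exp(−π·0.7247/√0.4748) = 3.67%.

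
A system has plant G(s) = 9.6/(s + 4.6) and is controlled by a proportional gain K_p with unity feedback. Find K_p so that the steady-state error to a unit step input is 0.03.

Steady-state error for a unit step on this type-0 loop is 1/(1 + K_p·G(0)).
G(0) = 2.087. Require 1/(1 + K_p·2.087) = 0.03, so 1 + 2.087·K_p = 33.33.
K_p = (33.33 − 1)/2.087 = 15.5.

K_p = 15.5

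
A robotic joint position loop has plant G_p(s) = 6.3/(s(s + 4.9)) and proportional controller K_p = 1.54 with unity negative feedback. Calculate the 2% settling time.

From 1 + K_pG_p(s) = 0: s² + 4.9s + 9.702 = 0 ⇒ ω_n = 3.115, ζ = 0.7866.
2% settling time T_s ≈ 4/(ζω_n) = 4/2.45 = 1.63 s.

T_s ≈ 1.63 s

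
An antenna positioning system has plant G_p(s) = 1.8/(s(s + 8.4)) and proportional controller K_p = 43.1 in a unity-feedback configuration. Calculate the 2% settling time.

Closed-loop characteristic equation: s² + 8.4s + 77.58 = 0, so ω_n = 8.808 rad/s and ζ = 8.4/(2·8.808) = 0.4768.
2% settling time T_s ≈ 4/(ζω_n) = 4/4.2 = 0.952 s.

T_s ≈ 0.952 s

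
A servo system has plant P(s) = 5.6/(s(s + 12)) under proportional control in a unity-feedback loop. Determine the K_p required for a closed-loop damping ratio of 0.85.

K_p = 8.9

Closed-loop characteristic equation: s² + 12s + K_p·5.6 = 0.
So ω_n = √(5.6K_p) and 2ζω_n = 12, giving ζ = 12/(2√(5.6K_p)).
Setting ζ = 0.85: √(5.6K_p) = 12/(2·0.85) = 7.059, so K_p = 49.83/5.6 = 8.9.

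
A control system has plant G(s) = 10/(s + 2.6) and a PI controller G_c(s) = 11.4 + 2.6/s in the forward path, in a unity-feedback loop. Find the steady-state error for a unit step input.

0

The open loop G_c(s)G(s) has a pole at the origin (type 1), so the static position error constant is infinite and e_ss = 1/(1+∞) = 0.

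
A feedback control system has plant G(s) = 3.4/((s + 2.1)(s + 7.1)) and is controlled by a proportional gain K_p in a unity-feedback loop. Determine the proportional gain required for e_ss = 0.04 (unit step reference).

K_p = 105

Steady-state error for a unit step on this type-0 loop is 1/(1 + K_p·G(0)).
G(0) = 0.228. Require 1/(1 + K_p·0.228) = 0.04, so 1 + 0.228·K_p = 25.
K_p = (25 − 1)/0.228 = 105.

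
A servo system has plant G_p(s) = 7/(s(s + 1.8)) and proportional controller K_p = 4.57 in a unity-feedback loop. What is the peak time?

From 1 + K_pG_p(s) = 0: s² + 1.8s + 31.99 = 0 ⇒ ω_n = 5.656, ζ = 0.1591.
Damped frequency ω_d = ω_n√(1−ζ²) = 5.584 rad/s, so peak time T_p = π/ω_d = 0.563 s.

T_p = 0.563 s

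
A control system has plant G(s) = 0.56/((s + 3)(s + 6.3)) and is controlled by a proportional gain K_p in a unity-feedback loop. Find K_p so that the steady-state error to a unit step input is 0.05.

K_p = 641

For a type-0 loop with proportional control, e_ss = 1/(1 + K_p·G(0)).
G(0) = 0.02963. Require 1/(1 + K_p·0.02963) = 0.05, so 1 + 0.02963·K_p = 20.
K_p = (20 − 1)/0.02963 = 641.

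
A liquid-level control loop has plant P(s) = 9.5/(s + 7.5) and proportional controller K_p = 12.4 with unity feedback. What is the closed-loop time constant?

τ = 0.00798 s

Closed-loop transfer function: T(s) = K_p·P(s)/(1 + K_p·P(s)) = 117.8/(s + 7.5 + 117.8) = 117.8/(s + 125.3).
Time constant τ = 1/125.3 = 0.00798 s.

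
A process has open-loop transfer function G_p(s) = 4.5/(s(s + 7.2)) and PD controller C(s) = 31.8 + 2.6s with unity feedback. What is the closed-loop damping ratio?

ζ = 0.79

Forward path: (31.8 + 2.6s)·4.5/(s(s+7.2)). The closed-loop characteristic equation is s² + (7.2 + 4.5·2.6)s + 4.5·31.8 = 0.
That is s² + 18.9s + 143.1 = 0, so ω_n = 11.96 rad/s and ζ = 18.9/(2·11.96) = 0.79.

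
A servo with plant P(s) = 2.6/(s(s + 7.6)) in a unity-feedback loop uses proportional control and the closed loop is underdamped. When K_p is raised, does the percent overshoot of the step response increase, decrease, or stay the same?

Characteristic equation s² + 7.6s + K_p·2.6 = 0: raising K_p raises ω_n while 2ζω_n = 7.6 is fixed, so ζ falls and overshoot grows.

increase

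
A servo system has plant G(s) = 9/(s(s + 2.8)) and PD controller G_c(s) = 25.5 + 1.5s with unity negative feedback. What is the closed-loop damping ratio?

Forward path: (25.5 + 1.5s)·9/(s(s+2.8)). The closed-loop characteristic equation is s² + (2.8 + 9·1.5)s + 9·25.5 = 0.
That is s² + 16.3s + 229.5 = 0, so ω_n = 15.15 rad/s and ζ = 16.3/(2·15.15) = 0.538.

ζ = 0.538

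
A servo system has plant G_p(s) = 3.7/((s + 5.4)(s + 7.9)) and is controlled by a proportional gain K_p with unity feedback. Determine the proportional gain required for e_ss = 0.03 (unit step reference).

Steady-state error for a unit step on this type-0 loop is 1/(1 + K_p·G_p(0)).
G_p(0) = 0.08673. Require 1/(1 + K_p·0.08673) = 0.03, so 1 + 0.08673·K_p = 33.33.
K_p = (33.33 − 1)/0.08673 = 373.

K_p = 373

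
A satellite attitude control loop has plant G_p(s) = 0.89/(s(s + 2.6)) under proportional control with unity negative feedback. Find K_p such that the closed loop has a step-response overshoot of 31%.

K_p = 15.6

From %OS = 100·exp(−πζ/√(1−ζ²)) = 31%, ζ = −ln(0.31)/√(π²+ln²(0.31)) = 0.3493.
Characteristic equation s² + 2.6s + 0.89K_p = 0 gives ζ = 2.6/(2√(0.89K_p)).
Setting ζ = 0.3493: √(0.89K_p) = 2.6/(2·0.3493) = 3.722, so K_p = 13.85/0.89 = 15.6.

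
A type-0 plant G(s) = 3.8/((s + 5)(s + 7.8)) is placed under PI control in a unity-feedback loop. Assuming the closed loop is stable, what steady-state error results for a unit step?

The PI controller's integrator makes the forward path type 1, so e_ss to a step is zero.

0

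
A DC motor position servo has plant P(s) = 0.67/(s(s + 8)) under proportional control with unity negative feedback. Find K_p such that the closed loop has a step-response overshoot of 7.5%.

From %OS = 100·exp(−πζ/√(1−ζ²)) = 7.5%, ζ = −ln(0.075)/√(π²+ln²(0.075)) = 0.6362.
Characteristic equation s² + 8s + 0.67K_p = 0 gives ζ = 8/(2√(0.67K_p)).
Setting ζ = 0.6362: √(0.67K_p) = 8/(2·0.6362) = 6.288, so K_p = 39.54/0.67 = 59.

K_p = 59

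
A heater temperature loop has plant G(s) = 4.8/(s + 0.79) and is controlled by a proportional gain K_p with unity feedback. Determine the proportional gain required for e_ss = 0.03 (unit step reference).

Steady-state error for a unit step on this type-0 loop is 1/(1 + K_p·G(0)).
G(0) = 6.076. Require 1/(1 + K_p·6.076) = 0.03, so 1 + 6.076·K_p = 33.33.
K_p = (33.33 − 1)/6.076 = 5.32.

K_p = 5.32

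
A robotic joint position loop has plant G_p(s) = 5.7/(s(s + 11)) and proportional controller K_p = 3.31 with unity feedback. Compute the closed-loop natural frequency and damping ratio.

1 + K_p·G_p(s) = 0 gives s² + 11s + 18.87 = 0.
Matching s² + 2ζω_n s + ω_n²: ω_n = √18.87 = 4.344 rad/s and 2ζω_n = 11, so ζ = 11/(2·4.344) = 1.27.

ω_n = 4.34 rad/s, ζ = 1.27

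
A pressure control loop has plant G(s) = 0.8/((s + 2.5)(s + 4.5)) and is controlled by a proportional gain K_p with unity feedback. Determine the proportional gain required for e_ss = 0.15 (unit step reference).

K_p = 79.7

For a type-0 loop with proportional control, e_ss = 1/(1 + K_p·G(0)).
G(0) = 0.07111. Require 1/(1 + K_p·0.07111) = 0.15, so 1 + 0.07111·K_p = 6.667.
K_p = (6.667 − 1)/0.07111 = 79.7.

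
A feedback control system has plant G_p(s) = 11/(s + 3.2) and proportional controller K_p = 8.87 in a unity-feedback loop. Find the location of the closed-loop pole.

s = -100.8

Closed-loop transfer function: T(s) = K_p·G_p(s)/(1 + K_p·G_p(s)) = 97.57/(s + 3.2 + 97.57) = 97.57/(s + 100.8).
The closed-loop pole is at s = −100.8.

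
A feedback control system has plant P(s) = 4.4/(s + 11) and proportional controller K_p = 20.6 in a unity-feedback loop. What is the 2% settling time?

T_s ≈ 0.0394 s

Closed-loop transfer function: T(s) = K_p·P(s)/(1 + K_p·P(s)) = 90.64/(s + 11 + 90.64) = 90.64/(s + 101.6).
Time constant τ = 1/101.6 = 0.009839 s, so the 2% settling time is about 4τ = 0.0394 s.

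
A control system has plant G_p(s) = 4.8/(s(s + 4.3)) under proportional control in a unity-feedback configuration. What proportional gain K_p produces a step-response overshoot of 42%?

From %OS = 100·exp(−πζ/√(1−ζ²)) = 42%, ζ = −ln(0.42)/√(π²+ln²(0.42)) = 0.2662.
Characteristic equation s² + 4.3s + 4.8K_p = 0 gives ζ = 4.3/(2√(4.8K_p)).
Setting ζ = 0.2662: √(4.8K_p) = 4.3/(2·0.2662) = 8.077, so K_p = 65.25/4.8 = 13.6.

K_p = 13.6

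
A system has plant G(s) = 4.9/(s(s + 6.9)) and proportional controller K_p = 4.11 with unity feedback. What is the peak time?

The closed-loop denominator s² + 6.9s + 20.14 gives ω_n = √20.14 = 4.488 and ζ = 6.9/(2ω_n) = 0.7688.
Damped frequency ω_d = ω_n√(1−ζ²) = 2.87 rad/s, so peak time T_p = π/ω_d = 1.09 s.

T_p = 1.09 s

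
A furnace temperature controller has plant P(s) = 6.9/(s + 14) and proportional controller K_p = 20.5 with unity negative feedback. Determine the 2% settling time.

T_s ≈ 0.0257 s

Closed-loop transfer function: T(s) = K_p·P(s)/(1 + K_p·P(s)) = 141.5/(s + 14 + 141.5) = 141.5/(s + 155.5).
Time constant τ = 1/155.5 = 0.006433 s, so the 2% settling time is about 4τ = 0.0257 s.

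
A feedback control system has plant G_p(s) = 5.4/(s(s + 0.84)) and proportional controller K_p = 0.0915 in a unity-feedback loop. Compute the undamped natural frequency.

ω_n = 0.703 rad/s

The closed-loop denominator is s(s+0.84) + 0.0915·5.4 = s² + 0.84s + 0.4941.
Matching s² + 2ζω_n s + ω_n²: ω_n = √0.4941 = 0.7029 rad/s and 2ζω_n = 0.84, so ζ = 0.84/(2·0.7029) = 0.598.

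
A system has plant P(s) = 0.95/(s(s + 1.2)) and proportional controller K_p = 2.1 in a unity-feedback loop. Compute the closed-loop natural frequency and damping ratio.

1 + K_p·P(s) = 0 gives s² + 1.2s + 1.995 = 0.
So ω_n² = 1.995 ⇒ ω_n = 1.412 rad/s, and ζ = 1.2/(2ω_n) = 0.425.

ω_n = 1.41 rad/s, ζ = 0.425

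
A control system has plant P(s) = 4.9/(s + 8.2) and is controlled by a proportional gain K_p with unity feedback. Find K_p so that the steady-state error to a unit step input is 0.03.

Steady-state error for a unit step on this type-0 loop is 1/(1 + K_p·P(0)).
P(0) = 0.5976. Require 1/(1 + K_p·0.5976) = 0.03, so 1 + 0.5976·K_p = 33.33.
K_p = (33.33 − 1)/0.5976 = 54.1.

K_p = 54.1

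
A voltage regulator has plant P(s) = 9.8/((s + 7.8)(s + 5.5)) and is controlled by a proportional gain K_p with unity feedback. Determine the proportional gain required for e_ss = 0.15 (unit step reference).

Steady-state error for a unit step on this type-0 loop is 1/(1 + K_p·P(0)).
P(0) = 0.2284. Require 1/(1 + K_p·0.2284) = 0.15, so 1 + 0.2284·K_p = 6.667.
K_p = (6.667 − 1)/0.2284 = 24.8.

K_p = 24.8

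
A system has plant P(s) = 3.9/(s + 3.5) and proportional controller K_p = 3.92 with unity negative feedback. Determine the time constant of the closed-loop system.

Closed-loop transfer function: T(s) = K_p·P(s)/(1 + K_p·P(s)) = 15.29/(s + 3.5 + 15.29) = 15.29/(s + 18.79).
Time constant τ = 1/18.79 = 0.0532 s.

τ = 0.0532 s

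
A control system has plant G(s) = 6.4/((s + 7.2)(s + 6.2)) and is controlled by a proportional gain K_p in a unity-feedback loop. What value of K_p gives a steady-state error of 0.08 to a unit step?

The loop is type 0, so e_ss(step) = 1/(1 + K_pos) with K_pos = K_p·G(0).
G(0) = 0.1434. Require 1/(1 + K_p·0.1434) = 0.08, so 1 + 0.1434·K_p = 12.5.
K_p = (12.5 − 1)/0.1434 = 80.2.

K_p = 80.2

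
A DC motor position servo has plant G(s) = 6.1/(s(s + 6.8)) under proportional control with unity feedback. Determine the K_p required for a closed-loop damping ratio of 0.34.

Closed-loop characteristic equation: s² + 6.8s + K_p·6.1 = 0.
So ω_n = √(6.1K_p) and 2ζω_n = 6.8, giving ζ = 6.8/(2√(6.1K_p)).
Setting ζ = 0.34: √(6.1K_p) = 6.8/(2·0.34) = 10, so K_p = 100/6.1 = 16.4.

K_p = 16.4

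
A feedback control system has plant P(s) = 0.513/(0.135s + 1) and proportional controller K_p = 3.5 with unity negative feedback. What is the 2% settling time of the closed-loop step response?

Closed loop: T(s) = K_p·P/(1+K_p·P) = 1.796/(0.135s + 1 + 1.796), with pole at s = −(1 + 1.796)/0.135 = −20.71.
τ = 1/20.71 = 0.04829 s, so 2% settling time ≈ 4τ = 0.193 s.

T_s ≈ 0.193 s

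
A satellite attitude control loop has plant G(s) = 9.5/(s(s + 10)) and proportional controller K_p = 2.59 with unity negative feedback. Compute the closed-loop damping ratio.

With unity feedback the closed-loop characteristic equation is s² + 10s + 2.59·9.5 = s² + 10s + 24.6 = 0.
Matching s² + 2ζω_n s + ω_n²: ω_n = √24.6 = 4.96 rad/s and 2ζω_n = 10, so ζ = 10/(2·4.96) = 1.01.

ζ = 1.01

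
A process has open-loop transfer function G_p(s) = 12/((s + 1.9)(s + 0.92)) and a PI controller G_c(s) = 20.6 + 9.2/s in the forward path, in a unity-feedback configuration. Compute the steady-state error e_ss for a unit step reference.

0

The open loop G_c(s)G_p(s) has a pole at the origin (type 1), so the static position error constant is infinite and e_ss = 1/(1+∞) = 0.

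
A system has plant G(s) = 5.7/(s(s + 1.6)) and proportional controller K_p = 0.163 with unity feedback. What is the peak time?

T_p = 5.84 s

The closed-loop denominator s² + 1.6s + 0.9291 gives ω_n = √0.9291 = 0.9639 and ζ = 1.6/(2ω_n) = 0.83.
Damped frequency ω_d = ω_n√(1−ζ²) = 0.5377 rad/s, so peak time T_p = π/ω_d = 5.84 s.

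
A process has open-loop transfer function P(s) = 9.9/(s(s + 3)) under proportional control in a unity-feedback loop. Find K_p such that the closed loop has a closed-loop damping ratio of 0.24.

Closed-loop characteristic equation: s² + 3s + K_p·9.9 = 0.
So ω_n = √(9.9K_p) and 2ζω_n = 3, giving ζ = 3/(2√(9.9K_p)).
Setting ζ = 0.24: √(9.9K_p) = 3/(2·0.24) = 6.25, so K_p = 39.06/9.9 = 3.95.

K_p = 3.95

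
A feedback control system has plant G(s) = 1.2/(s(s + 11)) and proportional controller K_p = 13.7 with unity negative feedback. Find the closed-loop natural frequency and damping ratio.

ω_n = 4.05 rad/s, ζ = 1.36

The closed-loop denominator is s(s+11) + 13.7·1.2 = s² + 11s + 16.44.
So ω_n² = 16.44 ⇒ ω_n = 4.055 rad/s, and ζ = 11/(2ω_n) = 1.36.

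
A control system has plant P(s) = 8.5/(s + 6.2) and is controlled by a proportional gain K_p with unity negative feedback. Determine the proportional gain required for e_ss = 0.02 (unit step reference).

Steady-state error for a unit step on this type-0 loop is 1/(1 + K_p·P(0)).
P(0) = 1.371. Require 1/(1 + K_p·1.371) = 0.02, so 1 + 1.371·K_p = 50.
K_p = (50 − 1)/1.371 = 35.7.

K_p = 35.7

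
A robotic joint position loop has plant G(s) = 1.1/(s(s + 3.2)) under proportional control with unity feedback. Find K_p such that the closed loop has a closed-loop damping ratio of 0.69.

Closed-loop characteristic equation: s² + 3.2s + K_p·1.1 = 0.
So ω_n = √(1.1K_p) and 2ζω_n = 3.2, giving ζ = 3.2/(2√(1.1K_p)).
Setting ζ = 0.69: √(1.1K_p) = 3.2/(2·0.69) = 2.319, so K_p = 5.377/1.1 = 4.89.

K_p = 4.89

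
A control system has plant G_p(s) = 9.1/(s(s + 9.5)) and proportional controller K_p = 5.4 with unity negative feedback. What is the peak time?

T_p = 0.609 s

From 1 + K_pG_p(s) = 0: s² + 9.5s + 49.14 = 0 ⇒ ω_n = 7.01, ζ = 0.6776.
Damped frequency ω_d = ω_n√(1−ζ²) = 5.155 rad/s, so peak time T_p = π/ω_d = 0.609 s.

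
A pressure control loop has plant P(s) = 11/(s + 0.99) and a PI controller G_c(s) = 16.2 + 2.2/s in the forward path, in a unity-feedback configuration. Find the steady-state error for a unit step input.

0

The open loop G_c(s)P(s) has a pole at the origin (type 1), so the static position error constant is infinite and e_ss = 1/(1+∞) = 0.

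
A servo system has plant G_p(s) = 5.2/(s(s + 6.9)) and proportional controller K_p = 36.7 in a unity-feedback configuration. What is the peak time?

Closed-loop characteristic equation: s² + 6.9s + 190.8 = 0, so ω_n = 13.81 rad/s and ζ = 6.9/(2·13.81) = 0.2497.
Damped frequency ω_d = ω_n√(1−ζ²) = 13.38 rad/s, so peak time T_p = π/ω_d = 0.235 s.

T_p = 0.235 s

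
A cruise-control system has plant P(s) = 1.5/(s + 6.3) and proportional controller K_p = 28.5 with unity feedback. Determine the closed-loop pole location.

s = -49.05

Closed-loop transfer function: T(s) = K_p·P(s)/(1 + K_p·P(s)) = 42.75/(s + 6.3 + 42.75) = 42.75/(s + 49.05).
The closed-loop pole is at s = −49.05.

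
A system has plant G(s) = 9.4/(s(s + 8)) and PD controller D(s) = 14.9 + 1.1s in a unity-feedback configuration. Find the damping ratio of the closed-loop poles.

Forward path: (14.9 + 1.1s)·9.4/(s(s+8)). The closed-loop characteristic equation is s² + (8 + 9.4·1.1)s + 9.4·14.9 = 0.
That is s² + 18.34s + 140.1 = 0, so ω_n = 11.83 rad/s and ζ = 18.34/(2·11.83) = 0.7748.

ζ = 0.775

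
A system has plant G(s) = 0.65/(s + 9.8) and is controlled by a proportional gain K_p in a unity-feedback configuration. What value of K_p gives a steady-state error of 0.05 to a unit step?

K_p = 286

The loop is type 0, so e_ss(step) = 1/(1 + K_pos) with K_pos = K_p·G(0).
G(0) = 0.06633. Require 1/(1 + K_p·0.06633) = 0.05, so 1 + 0.06633·K_p = 20.
K_p = (20 − 1)/0.06633 = 286.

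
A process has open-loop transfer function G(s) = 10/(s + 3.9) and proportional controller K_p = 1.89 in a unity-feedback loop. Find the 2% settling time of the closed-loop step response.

T_s ≈ 0.175 s

Closed-loop transfer function: T(s) = K_p·G(s)/(1 + K_p·G(s)) = 18.9/(s + 3.9 + 18.9) = 18.9/(s + 22.8).
Time constant τ = 1/22.8 = 0.04386 s, so the 2% settling time is about 4τ = 0.175 s.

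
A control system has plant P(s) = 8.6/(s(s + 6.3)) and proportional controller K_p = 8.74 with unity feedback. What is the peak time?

From 1 + K_pP(s) = 0: s² + 6.3s + 75.16 = 0 ⇒ ω_n = 8.67, ζ = 0.3633.
Damped frequency ω_d = ω_n√(1−ζ²) = 8.077 rad/s, so peak time T_p = π/ω_d = 0.389 s.

T_p = 0.389 s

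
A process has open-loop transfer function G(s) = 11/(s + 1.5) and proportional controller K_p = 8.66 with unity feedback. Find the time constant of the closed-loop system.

Closed-loop transfer function: T(s) = K_p·G(s)/(1 + K_p·G(s)) = 95.26/(s + 1.5 + 95.26) = 95.26/(s + 96.76).
Time constant τ = 1/96.76 = 0.0103 s.

τ = 0.0103 s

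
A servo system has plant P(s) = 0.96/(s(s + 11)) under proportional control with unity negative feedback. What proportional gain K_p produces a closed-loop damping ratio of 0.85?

Closed-loop characteristic equation: s² + 11s + K_p·0.96 = 0.
So ω_n = √(0.96K_p) and 2ζω_n = 11, giving ζ = 11/(2√(0.96K_p)).
Setting ζ = 0.85: √(0.96K_p) = 11/(2·0.85) = 6.471, so K_p = 41.87/0.96 = 43.6.

K_p = 43.6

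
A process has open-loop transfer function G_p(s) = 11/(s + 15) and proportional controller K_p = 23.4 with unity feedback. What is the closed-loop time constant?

τ = 0.00367 s

Closed-loop transfer function: T(s) = K_p·G_p(s)/(1 + K_p·G_p(s)) = 257.4/(s + 15 + 257.4) = 257.4/(s + 272.4).
Time constant τ = 1/272.4 = 0.00367 s.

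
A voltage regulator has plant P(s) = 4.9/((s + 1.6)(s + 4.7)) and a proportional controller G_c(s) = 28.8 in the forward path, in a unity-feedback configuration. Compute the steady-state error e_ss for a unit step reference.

The loop is type 0. Static position error constant K_pos = G_c(0)·P(0) = 28.8·0.6516 = 18.77.
Steady-state error to a unit step: e_ss = 1/(1+K_pos) = 1/19.77 = 0.0506.

0.0506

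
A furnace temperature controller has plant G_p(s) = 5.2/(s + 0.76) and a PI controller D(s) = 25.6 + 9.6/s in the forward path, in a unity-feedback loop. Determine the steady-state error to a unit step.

0

The open loop D(s)G_p(s) has a pole at the origin (type 1), so the static position error constant is infinite and e_ss = 1/(1+∞) = 0.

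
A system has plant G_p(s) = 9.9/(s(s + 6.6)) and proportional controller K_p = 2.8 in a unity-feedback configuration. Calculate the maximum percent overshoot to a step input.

7.99%

The closed-loop denominator s² + 6.6s + 27.72 gives ω_n = √27.72 = 5.265 and ζ = 6.6/(2ω_n) = 0.6268.
%OS = 100·exp(−πζ/√(1−ζ²)) = 100·exp(−π·0.6268/√0.6071) = 7.99%.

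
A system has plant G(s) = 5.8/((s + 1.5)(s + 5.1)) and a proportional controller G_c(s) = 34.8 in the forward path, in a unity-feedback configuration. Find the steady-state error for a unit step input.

The loop is type 0. Static position error constant K_pos = G_c(0)·G(0) = 34.8·0.7582 = 26.38.
Steady-state error to a unit step: e_ss = 1/(1+K_pos) = 1/27.38 = 0.0365.

0.0365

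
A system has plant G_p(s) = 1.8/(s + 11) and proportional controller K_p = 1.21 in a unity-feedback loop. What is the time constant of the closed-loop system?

Closed-loop transfer function: T(s) = K_p·G_p(s)/(1 + K_p·G_p(s)) = 2.178/(s + 11 + 2.178) = 2.178/(s + 13.18).
Time constant τ = 1/13.18 = 0.0759 s.

τ = 0.0759 s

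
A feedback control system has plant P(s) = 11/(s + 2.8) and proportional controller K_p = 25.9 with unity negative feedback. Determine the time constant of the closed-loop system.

τ = 0.00348 s

Closed-loop transfer function: T(s) = K_p·P(s)/(1 + K_p·P(s)) = 284.9/(s + 2.8 + 284.9) = 284.9/(s + 287.7).
Time constant τ = 1/287.7 = 0.00348 s.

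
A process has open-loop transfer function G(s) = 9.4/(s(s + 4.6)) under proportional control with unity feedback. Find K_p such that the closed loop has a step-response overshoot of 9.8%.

From %OS = 100·exp(−πζ/√(1−ζ²)) = 9.8%, ζ = −ln(0.098)/√(π²+ln²(0.098)) = 0.5945.
Characteristic equation s² + 4.6s + 9.4K_p = 0 gives ζ = 4.6/(2√(9.4K_p)).
Setting ζ = 0.5945: √(9.4K_p) = 4.6/(2·0.5945) = 3.869, so K_p = 14.97/9.4 = 1.59.

K_p = 1.59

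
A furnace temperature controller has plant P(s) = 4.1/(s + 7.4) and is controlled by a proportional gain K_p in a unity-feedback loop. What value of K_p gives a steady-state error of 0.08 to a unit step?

For a type-0 loop with proportional control, e_ss = 1/(1 + K_p·P(0)).
P(0) = 0.5541. Require 1/(1 + K_p·0.5541) = 0.08, so 1 + 0.5541·K_p = 12.5.
K_p = (12.5 − 1)/0.5541 = 20.8.

K_p = 20.8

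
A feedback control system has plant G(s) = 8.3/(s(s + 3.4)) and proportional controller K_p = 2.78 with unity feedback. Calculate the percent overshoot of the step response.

The closed-loop denominator s² + 3.4s + 23.07 gives ω_n = √23.07 = 4.804 and ζ = 3.4/(2ω_n) = 0.3539.
%OS = 100·exp(−πζ/√(1−ζ²)) = 100·exp(−π·0.3539/√0.8748) = 30.5%.

30.5%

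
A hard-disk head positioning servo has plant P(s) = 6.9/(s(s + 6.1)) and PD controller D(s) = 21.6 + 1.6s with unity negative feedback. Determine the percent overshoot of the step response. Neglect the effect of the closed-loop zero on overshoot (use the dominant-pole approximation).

4.52%

Forward path: (21.6 + 1.6s)·6.9/(s(s+6.1)). The closed-loop characteristic equation is s² + (6.1 + 6.9·1.6)s + 6.9·21.6 = 0.
That is s² + 17.14s + 149 = 0, so ω_n = 12.21 rad/s and ζ = 17.14/(2·12.21) = 0.702.
%OS = 100·exp(−πζ/√(1−ζ²)) = 4.52%.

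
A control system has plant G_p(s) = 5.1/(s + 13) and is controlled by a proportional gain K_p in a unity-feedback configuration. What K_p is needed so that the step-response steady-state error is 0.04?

K_p = 61.2

For a type-0 loop with proportional control, e_ss = 1/(1 + K_p·G_p(0)).
G_p(0) = 0.3923. Require 1/(1 + K_p·0.3923) = 0.04, so 1 + 0.3923·K_p = 25.
K_p = (25 − 1)/0.3923 = 61.2.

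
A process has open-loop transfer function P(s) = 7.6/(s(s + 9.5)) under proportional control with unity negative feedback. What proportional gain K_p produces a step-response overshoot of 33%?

From %OS = 100·exp(−πζ/√(1−ζ²)) = 33%, ζ = −ln(0.33)/√(π²+ln²(0.33)) = 0.3328.
Characteristic equation s² + 9.5s + 7.6K_p = 0 gives ζ = 9.5/(2√(7.6K_p)).
Setting ζ = 0.3328: √(7.6K_p) = 9.5/(2·0.3328) = 14.27, so K_p = 203.7/7.6 = 26.8.

K_p = 26.8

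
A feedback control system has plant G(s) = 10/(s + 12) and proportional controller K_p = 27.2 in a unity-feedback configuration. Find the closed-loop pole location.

Closed-loop transfer function: T(s) = K_p·G(s)/(1 + K_p·G(s)) = 272/(s + 12 + 272) = 272/(s + 284).
The closed-loop pole is at s = −284.

s = -284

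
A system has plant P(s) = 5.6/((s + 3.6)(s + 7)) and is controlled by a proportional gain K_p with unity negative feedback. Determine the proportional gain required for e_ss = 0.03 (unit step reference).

K_p = 146

The loop is type 0, so e_ss(step) = 1/(1 + K_pos) with K_pos = K_p·P(0).
P(0) = 0.2222. Require 1/(1 + K_p·0.2222) = 0.03, so 1 + 0.2222·K_p = 33.33.
K_p = (33.33 − 1)/0.2222 = 146.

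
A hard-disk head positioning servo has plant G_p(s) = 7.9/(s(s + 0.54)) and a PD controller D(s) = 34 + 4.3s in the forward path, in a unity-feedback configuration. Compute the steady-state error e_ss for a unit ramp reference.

The loop has one pole at the origin (type 1). Velocity error constant K_v = lim_{s→0} s·D(s)G_p(s) = 34·7.9/0.54 = 497.4.
Steady-state error to a unit ramp: e_ss = 1/K_v = 0.00201.

0.00201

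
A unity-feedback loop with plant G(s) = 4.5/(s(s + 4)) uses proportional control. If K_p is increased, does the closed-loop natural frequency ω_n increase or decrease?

ω_n = √(4.5·K_p), which grows with K_p.

increase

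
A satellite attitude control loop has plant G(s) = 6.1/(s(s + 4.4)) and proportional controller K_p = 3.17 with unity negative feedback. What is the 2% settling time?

From 1 + K_pG(s) = 0: s² + 4.4s + 19.34 = 0 ⇒ ω_n = 4.397, ζ = 0.5003.
2% settling time T_s ≈ 4/(ζω_n) = 4/2.2 = 1.82 s.

T_s ≈ 1.82 s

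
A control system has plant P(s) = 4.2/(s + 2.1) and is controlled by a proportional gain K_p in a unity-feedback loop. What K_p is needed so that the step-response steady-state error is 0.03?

The loop is type 0, so e_ss(step) = 1/(1 + K_pos) with K_pos = K_p·P(0).
P(0) = 2. Require 1/(1 + K_p·2) = 0.03, so 1 + 2·K_p = 33.33.
K_p = (33.33 − 1)/2 = 16.2.

K_p = 16.2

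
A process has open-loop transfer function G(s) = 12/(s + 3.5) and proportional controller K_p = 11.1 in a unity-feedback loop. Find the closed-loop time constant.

τ = 0.00732 s

Closed-loop transfer function: T(s) = K_p·G(s)/(1 + K_p·G(s)) = 133.2/(s + 3.5 + 133.2) = 133.2/(s + 136.7).
Time constant τ = 1/136.7 = 0.00732 s.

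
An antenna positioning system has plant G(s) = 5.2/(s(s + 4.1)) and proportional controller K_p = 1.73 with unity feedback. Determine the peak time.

From 1 + K_pG(s) = 0: s² + 4.1s + 8.996 = 0 ⇒ ω_n = 2.999, ζ = 0.6835.
Damped frequency ω_d = ω_n√(1−ζ²) = 2.189 rad/s, so peak time T_p = π/ω_d = 1.43 s.

T_p = 1.43 s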